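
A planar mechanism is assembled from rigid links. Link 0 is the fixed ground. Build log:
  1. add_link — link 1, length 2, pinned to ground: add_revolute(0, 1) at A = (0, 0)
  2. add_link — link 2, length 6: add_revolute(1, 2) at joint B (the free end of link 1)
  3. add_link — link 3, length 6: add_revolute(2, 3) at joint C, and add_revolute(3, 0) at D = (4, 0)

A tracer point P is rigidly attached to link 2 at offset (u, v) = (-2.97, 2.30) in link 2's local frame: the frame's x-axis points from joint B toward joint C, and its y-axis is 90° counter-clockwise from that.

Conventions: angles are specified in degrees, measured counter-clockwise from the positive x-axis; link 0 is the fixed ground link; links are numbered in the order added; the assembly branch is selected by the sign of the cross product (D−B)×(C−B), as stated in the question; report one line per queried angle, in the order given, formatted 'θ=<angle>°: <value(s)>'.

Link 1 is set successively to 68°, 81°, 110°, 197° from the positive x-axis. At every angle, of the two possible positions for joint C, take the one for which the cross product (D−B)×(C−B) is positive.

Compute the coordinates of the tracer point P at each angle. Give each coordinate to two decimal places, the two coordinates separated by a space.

A=(0,0), D=(4.00,0)
θ=68°: B = A + 2.00·(cos68°, sin68°) = (0.7492, 1.8544)
θ=68°: |BD| = 3.7425
θ=68°: circle(B,6.00) ∩ circle(D,6.00): a=1.8712, h=5.7007
θ=68°:   candidates: C₊=(5.1993,5.8789) cross=21.335; C₋=(-0.4500,-4.0246) cross=-21.335
θ=68°:   branch + wants cross > 0 → take C=(5.1993,5.8789) (cross=21.335)
θ=68°: ex = (C−B)/|BC| = (0.7417,0.6708); ey = (-0.6708,0.7417)
θ=68°: P = B + -2.97·ex + 2.30·ey = (-2.9963,1.5681)
θ=81°: B = A + 2.00·(cos81°, sin81°) = (0.3129, 1.9754)
θ=81°: |BD| = 4.1829
θ=81°: circle(B,6.00) ∩ circle(D,6.00): a=2.0915, h=5.6237
θ=81°:   candidates: C₊=(4.8122,5.9448) cross=23.524; C₋=(-0.4993,-3.9694) cross=-23.524
θ=81°:   branch + wants cross > 0 → take C=(4.8122,5.9448) (cross=23.524)
θ=81°: ex = (C−B)/|BC| = (0.7499,0.6616); ey = (-0.6616,0.7499)
θ=81°: P = B + -2.97·ex + 2.30·ey = (-3.4359,1.7353)
θ=110°: B = A + 2.00·(cos110°, sin110°) = (-0.6840, 1.8794)
θ=110°: |BD| = 5.0470
θ=110°: circle(B,6.00) ∩ circle(D,6.00): a=2.5235, h=5.4435
θ=110°:   candidates: C₊=(3.6850,5.9917) cross=27.474; C₋=(-0.3691,-4.1123) cross=-27.474
θ=110°:   branch + wants cross > 0 → take C=(3.6850,5.9917) (cross=27.474)
θ=110°: ex = (C−B)/|BC| = (0.7282,0.6854); ey = (-0.6854,0.7282)
θ=110°: P = B + -2.97·ex + 2.30·ey = (-4.4231,1.5186)
θ=197°: B = A + 2.00·(cos197°, sin197°) = (-1.9126, -0.5847)
θ=197°: |BD| = 5.9415
θ=197°: circle(B,6.00) ∩ circle(D,6.00): a=2.9707, h=5.2129
θ=197°:   candidates: C₊=(0.5307,4.8953) cross=30.972; C₋=(1.5567,-5.4800) cross=-30.972
θ=197°:   branch + wants cross > 0 → take C=(0.5307,4.8953) (cross=30.972)
θ=197°: ex = (C−B)/|BC| = (0.4072,0.9133); ey = (-0.9133,0.4072)
θ=197°: P = B + -2.97·ex + 2.30·ey = (-5.2227,-2.3608)

θ=68°: -3.00 1.57
θ=81°: -3.44 1.74
θ=110°: -4.42 1.52
θ=197°: -5.22 -2.36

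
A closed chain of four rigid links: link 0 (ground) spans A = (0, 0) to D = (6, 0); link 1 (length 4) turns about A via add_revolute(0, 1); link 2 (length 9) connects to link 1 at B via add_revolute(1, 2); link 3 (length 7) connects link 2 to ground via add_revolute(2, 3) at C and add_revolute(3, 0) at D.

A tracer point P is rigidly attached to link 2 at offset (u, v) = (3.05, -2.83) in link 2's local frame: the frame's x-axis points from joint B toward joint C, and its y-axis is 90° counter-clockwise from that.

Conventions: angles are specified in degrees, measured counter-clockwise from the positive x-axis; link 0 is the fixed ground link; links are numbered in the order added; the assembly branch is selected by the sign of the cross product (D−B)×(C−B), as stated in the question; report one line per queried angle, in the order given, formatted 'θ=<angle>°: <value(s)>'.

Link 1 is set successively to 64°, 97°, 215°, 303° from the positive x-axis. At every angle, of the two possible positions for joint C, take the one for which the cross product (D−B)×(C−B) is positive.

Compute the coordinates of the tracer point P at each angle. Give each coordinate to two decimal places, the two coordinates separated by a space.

A=(0,0), D=(6.00,0)
θ=64°: B = A + 4.00·(cos64°, sin64°) = (1.7535, 3.5952)
θ=64°: |BD| = 5.5640
θ=64°: circle(B,9.00) ∩ circle(D,7.00): a=5.6576, h=6.9994
θ=64°:   candidates: C₊=(10.5941,5.2815) cross=38.945; C₋=(1.5488,-5.4025) cross=-38.945
θ=64°:   branch + wants cross > 0 → take C=(10.5941,5.2815) (cross=38.945)
θ=64°: ex = (C−B)/|BC| = (0.9823,0.1874); ey = (-0.1874,0.9823)
θ=64°: P = B + 3.05·ex + -2.83·ey = (5.2797,1.3868)
θ=97°: B = A + 4.00·(cos97°, sin97°) = (-0.4875, 3.9702)
θ=97°: |BD| = 7.6059
θ=97°: circle(B,9.00) ∩ circle(D,7.00): a=5.9066, h=6.7906
θ=97°:   candidates: C₊=(8.0952,6.6791) cross=51.649; C₋=(1.0059,-4.9050) cross=-51.649
θ=97°:   branch + wants cross > 0 → take C=(8.0952,6.6791) (cross=51.649)
θ=97°: ex = (C−B)/|BC| = (0.9536,0.3010); ey = (-0.3010,0.9536)
θ=97°: P = B + 3.05·ex + -2.83·ey = (3.2729,2.1894)
θ=215°: B = A + 4.00·(cos215°, sin215°) = (-3.2766, -2.2943)
θ=215°: |BD| = 9.5561
θ=215°: circle(B,9.00) ∩ circle(D,7.00): a=6.4524, h=6.2743
θ=215°:   candidates: C₊=(1.4807,5.3456) cross=59.958; C₋=(4.4934,-6.8360) cross=-59.958
θ=215°:   branch + wants cross > 0 → take C=(1.4807,5.3456) (cross=59.958)
θ=215°: ex = (C−B)/|BC| = (0.5286,0.8489); ey = (-0.8489,0.5286)
θ=215°: P = B + 3.05·ex + -2.83·ey = (0.7379,-1.2011)
θ=303°: B = A + 4.00·(cos303°, sin303°) = (2.1786, -3.3547)
θ=303°: |BD| = 5.0850
θ=303°: circle(B,9.00) ∩ circle(D,7.00): a=5.6890, h=6.9739
θ=303°:   candidates: C₊=(1.8531,5.6394) cross=35.462; C₋=(11.0547,-4.8425) cross=-35.462
θ=303°:   branch + wants cross > 0 → take C=(1.8531,5.6394) (cross=35.462)
θ=303°: ex = (C−B)/|BC| = (-0.0362,0.9993); ey = (-0.9993,-0.0362)
θ=303°: P = B + 3.05·ex + -2.83·ey = (4.8964,-0.2043)

θ=64°: 5.28 1.39
θ=97°: 3.27 2.19
θ=215°: 0.74 -1.20
θ=303°: 4.90 -0.20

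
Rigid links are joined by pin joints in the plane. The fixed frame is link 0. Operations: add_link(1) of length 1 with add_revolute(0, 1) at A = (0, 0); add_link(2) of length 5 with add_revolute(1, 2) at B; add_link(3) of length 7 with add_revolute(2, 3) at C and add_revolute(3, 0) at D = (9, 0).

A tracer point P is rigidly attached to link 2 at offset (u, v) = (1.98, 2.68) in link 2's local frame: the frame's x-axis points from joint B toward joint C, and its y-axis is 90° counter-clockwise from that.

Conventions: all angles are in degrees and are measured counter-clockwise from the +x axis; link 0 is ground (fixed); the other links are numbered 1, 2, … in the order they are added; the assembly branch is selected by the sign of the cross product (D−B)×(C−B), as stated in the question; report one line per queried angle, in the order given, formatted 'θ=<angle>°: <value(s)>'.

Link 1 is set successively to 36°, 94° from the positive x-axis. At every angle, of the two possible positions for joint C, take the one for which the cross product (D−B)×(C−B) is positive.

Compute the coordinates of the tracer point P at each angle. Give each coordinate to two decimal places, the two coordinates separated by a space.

A=(0,0), D=(9.00,0)
θ=36°: B = A + 1.00·(cos36°, sin36°) = (0.8090, 0.5878)
θ=36°: |BD| = 8.2120
θ=36°: circle(B,5.00) ∩ circle(D,7.00): a=2.6448, h=4.2433
θ=36°:   candidates: C₊=(3.7507,4.6309) cross=34.846; C₋=(3.1433,-3.8339) cross=-34.846
θ=36°:   branch + wants cross > 0 → take C=(3.7507,4.6309) (cross=34.846)
θ=36°: ex = (C−B)/|BC| = (0.5883,0.8086); ey = (-0.8086,0.5883)
θ=36°: P = B + 1.98·ex + 2.68·ey = (-0.1932,3.7656)
θ=94°: B = A + 1.00·(cos94°, sin94°) = (-0.0698, 0.9976)
θ=94°: |BD| = 9.1245
θ=94°: circle(B,5.00) ∩ circle(D,7.00): a=3.2471, h=3.8022
θ=94°:   candidates: C₊=(3.5735,4.4219) cross=34.693; C₋=(2.7422,-3.1368) cross=-34.693
θ=94°:   branch + wants cross > 0 → take C=(3.5735,4.4219) (cross=34.693)
θ=94°: ex = (C−B)/|BC| = (0.7287,0.6849); ey = (-0.6849,0.7287)
θ=94°: P = B + 1.98·ex + 2.68·ey = (-0.4625,4.3064)

θ=36°: -0.19 3.77
θ=94°: -0.46 4.31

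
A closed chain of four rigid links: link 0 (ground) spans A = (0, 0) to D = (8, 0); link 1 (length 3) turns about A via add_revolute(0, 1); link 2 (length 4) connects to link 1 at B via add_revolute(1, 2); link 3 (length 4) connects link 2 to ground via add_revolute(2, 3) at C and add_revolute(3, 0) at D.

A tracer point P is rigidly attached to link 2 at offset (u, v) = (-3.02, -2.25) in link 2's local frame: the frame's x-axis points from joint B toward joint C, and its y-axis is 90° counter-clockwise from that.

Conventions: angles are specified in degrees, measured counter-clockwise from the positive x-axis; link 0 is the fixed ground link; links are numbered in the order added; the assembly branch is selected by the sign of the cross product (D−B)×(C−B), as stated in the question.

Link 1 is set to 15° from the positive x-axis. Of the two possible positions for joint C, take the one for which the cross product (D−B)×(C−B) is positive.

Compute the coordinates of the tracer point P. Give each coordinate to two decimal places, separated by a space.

A=(0,0), D=(8.00,0)
B = A + 3.00·(cos15°, sin15°) = (2.8978, 0.7765)
|BD| = 5.1610
circle(B,4.00) ∩ circle(D,4.00): a=2.5805, h=3.0563
  candidates: C₊=(5.9087,3.4098) cross=15.774; C₋=(4.9891,-2.6333) cross=-15.774
  branch + wants cross > 0 → take C=(5.9087,3.4098) (cross=15.774)
ex = (C−B)/|BC| = (0.7527,0.6583); ey = (-0.6583,0.7527)
P = B + -3.02·ex + -2.25·ey = (2.1058,-2.9053)

2.11 -2.91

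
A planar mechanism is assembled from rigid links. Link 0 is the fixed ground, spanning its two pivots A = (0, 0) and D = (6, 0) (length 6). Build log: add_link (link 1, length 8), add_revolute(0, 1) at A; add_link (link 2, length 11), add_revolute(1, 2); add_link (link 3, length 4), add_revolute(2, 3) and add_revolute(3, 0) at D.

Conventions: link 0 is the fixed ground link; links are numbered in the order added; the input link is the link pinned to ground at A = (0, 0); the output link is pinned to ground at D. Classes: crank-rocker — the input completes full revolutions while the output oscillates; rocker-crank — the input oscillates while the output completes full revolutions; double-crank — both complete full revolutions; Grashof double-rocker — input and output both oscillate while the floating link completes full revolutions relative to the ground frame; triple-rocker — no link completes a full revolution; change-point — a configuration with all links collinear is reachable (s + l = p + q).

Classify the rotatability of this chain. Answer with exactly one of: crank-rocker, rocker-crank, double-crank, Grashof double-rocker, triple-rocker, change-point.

lengths: ground=6, input=8, coupler=11, output=4
sorted: s=4 (shortest), l=11 (longest), p+q=14
s + l = 15 vs p + q = 14
s + l > p + q → non-Grashof → no link fully rotates → triple-rocker

triple-rocker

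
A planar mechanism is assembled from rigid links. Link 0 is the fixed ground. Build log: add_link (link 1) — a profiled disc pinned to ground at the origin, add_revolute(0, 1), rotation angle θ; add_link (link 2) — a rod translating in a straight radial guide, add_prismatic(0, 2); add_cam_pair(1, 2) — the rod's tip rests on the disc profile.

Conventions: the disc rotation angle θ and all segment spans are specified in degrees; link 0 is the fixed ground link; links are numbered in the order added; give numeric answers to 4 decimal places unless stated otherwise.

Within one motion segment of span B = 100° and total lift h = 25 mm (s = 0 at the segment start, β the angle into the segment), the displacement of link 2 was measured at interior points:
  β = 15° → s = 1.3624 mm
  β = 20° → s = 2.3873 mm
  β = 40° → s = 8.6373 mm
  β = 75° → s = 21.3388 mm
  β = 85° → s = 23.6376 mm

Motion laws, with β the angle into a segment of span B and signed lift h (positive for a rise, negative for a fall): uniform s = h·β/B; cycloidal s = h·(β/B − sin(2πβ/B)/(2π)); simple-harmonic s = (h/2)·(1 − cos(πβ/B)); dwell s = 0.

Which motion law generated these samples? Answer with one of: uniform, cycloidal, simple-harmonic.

candidates at β/B = r: uniform s = h·r (linear in β); cycloidal s = h·(r − sin(2πr)/(2π)); simple-harmonic s = (h/2)(1 − cos(πr))
β=15°: printed 1.3624 | uniform 3.7500, cycloidal 0.5310, simple-harmonic 1.3624
β=20°: printed 2.3873 | uniform 5.0000, cycloidal 1.2159, simple-harmonic 2.3873
β=40°: printed 8.6373 | uniform 10.0000, cycloidal 7.6613, simple-harmonic 8.6373
β=75°: printed 21.3388 | uniform 18.7500, cycloidal 22.7289, simple-harmonic 21.3388
β=85°: printed 23.6376 | uniform 21.2500, cycloidal 24.4690, simple-harmonic 23.6376
only one law matches every sample → simple-harmonic

simple-harmonic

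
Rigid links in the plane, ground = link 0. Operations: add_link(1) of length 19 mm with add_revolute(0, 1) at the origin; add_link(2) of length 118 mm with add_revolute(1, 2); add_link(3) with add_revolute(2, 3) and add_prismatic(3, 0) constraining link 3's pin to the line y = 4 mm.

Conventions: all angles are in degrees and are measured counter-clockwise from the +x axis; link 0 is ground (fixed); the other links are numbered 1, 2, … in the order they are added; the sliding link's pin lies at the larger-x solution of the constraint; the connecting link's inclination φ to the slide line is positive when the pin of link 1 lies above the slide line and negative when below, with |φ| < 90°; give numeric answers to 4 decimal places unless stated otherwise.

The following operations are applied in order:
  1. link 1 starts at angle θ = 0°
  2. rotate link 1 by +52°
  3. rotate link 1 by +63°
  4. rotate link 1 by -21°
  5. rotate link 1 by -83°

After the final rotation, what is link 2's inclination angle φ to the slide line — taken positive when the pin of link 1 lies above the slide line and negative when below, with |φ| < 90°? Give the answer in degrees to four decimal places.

geometry: r = 19 mm, L = 118 mm, e = 4 mm; θ starts at 0°
rotate link 1 by +52°: θ ← 0° +52° = 52°
rotate link 1 by +63°: θ ← 52° +63° = 115°
rotate link 1 by -21°: θ ← 115° -21° = 94°
rotate link 1 by -83°: θ ← 94° -83° = 11°
h = r sin θ − e = 3.625371 − 4 = -0.374629
sin φ = h / L = -0.374629 / 118 = -0.00317482
φ = arcsin(-0.00317482) = -0.181904°

-0.1819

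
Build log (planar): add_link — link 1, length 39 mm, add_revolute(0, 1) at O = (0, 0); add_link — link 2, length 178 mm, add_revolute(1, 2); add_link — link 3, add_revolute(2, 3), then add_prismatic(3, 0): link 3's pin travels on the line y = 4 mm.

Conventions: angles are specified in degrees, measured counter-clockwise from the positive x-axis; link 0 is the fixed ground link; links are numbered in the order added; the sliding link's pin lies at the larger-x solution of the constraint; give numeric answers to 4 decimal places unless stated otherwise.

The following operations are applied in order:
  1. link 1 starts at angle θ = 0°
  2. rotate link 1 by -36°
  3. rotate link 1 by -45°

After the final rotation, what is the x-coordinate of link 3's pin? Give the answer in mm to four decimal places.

geometry: r = 39 mm, L = 178 mm, e = 4 mm; θ starts at 0°
rotate link 1 by -36°: θ ← 0° -36° = -36°
rotate link 1 by -45°: θ ← -36° -45° = -81°
crank pin P = (r cos θ, r sin θ) = (6.100944, -38.519845)
h = r sin θ − e = -38.519845 − 4 = -42.519845
x = r cos θ + √(L² − h²) = 6.100944 + 172.846934 = 178.947879

178.9479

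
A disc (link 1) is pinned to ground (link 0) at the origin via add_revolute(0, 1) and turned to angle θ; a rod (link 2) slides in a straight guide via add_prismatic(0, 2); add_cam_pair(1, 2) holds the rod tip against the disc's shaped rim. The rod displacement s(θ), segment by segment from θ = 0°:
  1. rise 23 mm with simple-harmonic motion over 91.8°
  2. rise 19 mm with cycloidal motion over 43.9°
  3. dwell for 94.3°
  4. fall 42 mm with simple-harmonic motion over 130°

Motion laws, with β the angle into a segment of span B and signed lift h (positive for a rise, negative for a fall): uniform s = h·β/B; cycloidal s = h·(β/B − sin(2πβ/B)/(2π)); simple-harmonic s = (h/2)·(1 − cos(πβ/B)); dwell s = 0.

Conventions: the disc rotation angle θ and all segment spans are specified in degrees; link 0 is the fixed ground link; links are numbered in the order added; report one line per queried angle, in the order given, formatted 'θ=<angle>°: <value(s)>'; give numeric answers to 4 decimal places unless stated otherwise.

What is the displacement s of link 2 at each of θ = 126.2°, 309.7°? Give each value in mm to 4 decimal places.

segment 1 (0° to 91.8°, simple-harmonic, h = 23) is passed completely: s = 0.0000 + (23) = 23.0000
θ = 126.2° falls in segment 2 (91.8° to 135.7°, cycloidal, h = 19): β = 126.2 − 91.8 = 34.4°, B = 43.9°; Δs = 19·(0.7836 − sin(2π·0.7836)/(2π)) = 17.8452; s = 23.0000 + 17.8452 = 40.8452
segment 2 (91.8° to 135.7°, cycloidal, h = 19) is passed completely: s = 23.0000 + (19) = 42.0000
segment 3 (135.7° to 230°, dwell): s unchanged at 42.0000
θ = 309.7° falls in segment 4 (230° to 360°, simple-harmonic, h = -42): β = 309.7 − 230 = 79.7°, B = 130°; Δs = -42/2·(1 − cos(π·0.6131)) = -28.3042; s = 42.0000 − 28.3042 = 13.6958

θ=126.2°: 40.8452
θ=309.7°: 13.6958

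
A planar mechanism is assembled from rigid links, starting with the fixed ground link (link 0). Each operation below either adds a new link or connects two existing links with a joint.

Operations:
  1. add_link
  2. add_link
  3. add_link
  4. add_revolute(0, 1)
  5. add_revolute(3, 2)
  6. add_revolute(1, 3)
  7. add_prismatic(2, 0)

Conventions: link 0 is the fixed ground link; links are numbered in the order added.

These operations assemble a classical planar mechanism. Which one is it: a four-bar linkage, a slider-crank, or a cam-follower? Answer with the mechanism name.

links: 4 (incl. ground); joints: 3 revolute, 1 prismatic, 0 higher (cam) pair, forming one closed loop
4 links, 3 revolutes + 1 prismatic in one loop → slider-crank

slider-crank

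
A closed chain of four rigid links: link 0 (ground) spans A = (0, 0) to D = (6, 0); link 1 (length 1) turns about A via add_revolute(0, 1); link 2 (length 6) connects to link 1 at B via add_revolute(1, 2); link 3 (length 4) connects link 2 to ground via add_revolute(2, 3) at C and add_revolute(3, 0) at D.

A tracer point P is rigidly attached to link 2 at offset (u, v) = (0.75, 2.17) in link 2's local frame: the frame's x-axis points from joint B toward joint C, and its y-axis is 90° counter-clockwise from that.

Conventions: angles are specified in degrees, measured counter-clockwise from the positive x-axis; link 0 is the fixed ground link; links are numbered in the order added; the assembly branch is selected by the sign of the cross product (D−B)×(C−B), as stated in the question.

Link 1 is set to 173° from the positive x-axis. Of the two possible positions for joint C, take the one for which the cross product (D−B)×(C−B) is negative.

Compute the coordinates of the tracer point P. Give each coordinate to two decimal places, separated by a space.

A=(0,0), D=(6.00,0)
B = A + 1.00·(cos173°, sin173°) = (-0.9925, 0.1219)
|BD| = 6.9936
circle(B,6.00) ∩ circle(D,4.00): a=4.9267, h=3.4246
  candidates: C₊=(3.9931,3.4601) cross=23.950; C₋=(3.8737,-3.3881) cross=-23.950
  branch - wants cross < 0 → take C=(3.8737,-3.3881) (cross=-23.950)
ex = (C−B)/|BC| = (0.8110,-0.5850); ey = (0.5850,0.8110)
P = B + 0.75·ex + 2.17·ey = (0.8852,1.4431)

0.89 1.44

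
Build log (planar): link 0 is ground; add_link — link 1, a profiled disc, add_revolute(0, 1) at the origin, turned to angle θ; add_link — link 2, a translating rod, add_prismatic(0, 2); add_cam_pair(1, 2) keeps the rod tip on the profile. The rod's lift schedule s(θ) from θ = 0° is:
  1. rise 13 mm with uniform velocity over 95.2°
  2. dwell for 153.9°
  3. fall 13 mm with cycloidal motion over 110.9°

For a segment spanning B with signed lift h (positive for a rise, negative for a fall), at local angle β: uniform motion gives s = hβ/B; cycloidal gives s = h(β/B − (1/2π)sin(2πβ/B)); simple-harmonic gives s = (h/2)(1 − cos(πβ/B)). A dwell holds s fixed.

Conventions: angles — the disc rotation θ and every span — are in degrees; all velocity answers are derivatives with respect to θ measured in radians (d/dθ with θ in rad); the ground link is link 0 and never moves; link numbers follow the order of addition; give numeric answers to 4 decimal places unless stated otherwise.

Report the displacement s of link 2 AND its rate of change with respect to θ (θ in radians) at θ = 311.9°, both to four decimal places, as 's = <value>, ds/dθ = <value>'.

seg 1 [0°–95.2°] uniform, h=13: full span → s += 13 → s = 13.0000
seg 2 [95.2°–249.1°] dwell: s stays 13.0000
seg 3 [249.1°–360°] cycloidal, h=-13: θ=311.9° here. β=62.8, B=110.9. -13·(0.5663 − sin(2π·0.5663)/(2π)) = -8.1985 → s = 4.8015
velocity in seg [249.1°–360°] (cycloidal), θ in radians: β = 62.8° = 1.0961 rad, B = 110.9° = 1.9356 rad; ds/dθ = (h/B)(1 − cos(2πβ/B)) = ((-13)/1.9356)(1 − cos(2π·0.5663)) = -12.858762 mm/rad

s = 4.8015, ds/dθ = -12.8588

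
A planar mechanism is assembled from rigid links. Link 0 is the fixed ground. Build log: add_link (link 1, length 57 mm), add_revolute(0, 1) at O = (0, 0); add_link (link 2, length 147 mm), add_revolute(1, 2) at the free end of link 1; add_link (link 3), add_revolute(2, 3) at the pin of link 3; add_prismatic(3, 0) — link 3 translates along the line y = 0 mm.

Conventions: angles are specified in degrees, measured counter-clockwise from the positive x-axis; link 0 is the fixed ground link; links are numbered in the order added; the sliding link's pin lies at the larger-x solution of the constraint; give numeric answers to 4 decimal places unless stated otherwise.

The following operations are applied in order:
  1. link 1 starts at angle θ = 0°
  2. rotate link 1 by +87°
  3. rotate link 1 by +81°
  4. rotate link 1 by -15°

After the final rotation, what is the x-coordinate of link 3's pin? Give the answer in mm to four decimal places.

geometry: r = 57 mm, L = 147 mm, e = 0 mm; θ starts at 0°
rotate link 1 by +87°: θ ← 0° +87° = 87°
rotate link 1 by +81°: θ ← 87° +81° = 168°
rotate link 1 by -15°: θ ← 168° -15° = 153°
crank pin P = (r cos θ, r sin θ) = (-50.787372, 25.877458)
h = r sin θ − e = 25.877458 − 0 = 25.877458
x = r cos θ + √(L² − h²) = -50.787372 + 144.704378 = 93.917007

93.9170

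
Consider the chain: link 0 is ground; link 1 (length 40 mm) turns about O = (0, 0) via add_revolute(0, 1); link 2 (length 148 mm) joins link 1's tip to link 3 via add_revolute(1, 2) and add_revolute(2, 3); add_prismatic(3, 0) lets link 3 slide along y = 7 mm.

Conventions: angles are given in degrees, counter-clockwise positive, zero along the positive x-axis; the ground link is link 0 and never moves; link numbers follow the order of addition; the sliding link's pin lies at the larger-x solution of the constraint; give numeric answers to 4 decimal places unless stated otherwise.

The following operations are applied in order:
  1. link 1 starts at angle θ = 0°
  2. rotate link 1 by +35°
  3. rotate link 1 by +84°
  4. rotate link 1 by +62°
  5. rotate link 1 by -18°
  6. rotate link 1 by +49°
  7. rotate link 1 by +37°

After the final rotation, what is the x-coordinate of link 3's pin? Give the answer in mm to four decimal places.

geometry: r = 40 mm, L = 148 mm, e = 7 mm; θ starts at 0°
rotate link 1 by +35°: θ ← 0° +35° = 35°
rotate link 1 by +84°: θ ← 35° +84° = 119°
rotate link 1 by +62°: θ ← 119° +62° = 181°
rotate link 1 by -18°: θ ← 181° -18° = 163°
rotate link 1 by +49°: θ ← 163° +49° = 212°
rotate link 1 by +37°: θ ← 212° +37° = 249°
crank pin P = (r cos θ, r sin θ) = (-14.334718, -37.343217)
h = r sin θ − e = -37.343217 − 7 = -44.343217
x = r cos θ + √(L² − h²) = -14.334718 + 141.200847 = 126.866129

126.8661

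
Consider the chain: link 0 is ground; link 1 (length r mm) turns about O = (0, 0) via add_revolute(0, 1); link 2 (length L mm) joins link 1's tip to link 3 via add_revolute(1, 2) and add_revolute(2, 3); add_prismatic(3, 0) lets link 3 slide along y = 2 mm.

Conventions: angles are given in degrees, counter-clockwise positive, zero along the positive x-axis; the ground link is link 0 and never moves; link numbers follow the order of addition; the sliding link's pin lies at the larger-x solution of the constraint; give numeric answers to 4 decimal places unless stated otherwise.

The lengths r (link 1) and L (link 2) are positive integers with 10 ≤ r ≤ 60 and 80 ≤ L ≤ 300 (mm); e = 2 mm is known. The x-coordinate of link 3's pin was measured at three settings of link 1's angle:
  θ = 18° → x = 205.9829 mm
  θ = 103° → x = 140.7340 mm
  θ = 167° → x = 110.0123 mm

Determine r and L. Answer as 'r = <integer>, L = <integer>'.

constraint per measurement: (x − r cos θ)² + (r sin θ − e)² = L²
subtracting the θ₁ and θ₂ equations cancels the r² and L² terms:
r = (x₁² − x₂²) / (2[(x₁cos θ₁ + e sin θ₁) − (x₂cos θ₂ + e sin θ₂)]) = 50.0000 → r = 50
L² = (x₁ − r cos θ₁)² + (r sin θ₁ − e)² = 25281.0138 → L = 159.0000 → L = 159
check at θ₃=167°: x = 110.0123 (printed 110.0123) ✓

r = 50, L = 159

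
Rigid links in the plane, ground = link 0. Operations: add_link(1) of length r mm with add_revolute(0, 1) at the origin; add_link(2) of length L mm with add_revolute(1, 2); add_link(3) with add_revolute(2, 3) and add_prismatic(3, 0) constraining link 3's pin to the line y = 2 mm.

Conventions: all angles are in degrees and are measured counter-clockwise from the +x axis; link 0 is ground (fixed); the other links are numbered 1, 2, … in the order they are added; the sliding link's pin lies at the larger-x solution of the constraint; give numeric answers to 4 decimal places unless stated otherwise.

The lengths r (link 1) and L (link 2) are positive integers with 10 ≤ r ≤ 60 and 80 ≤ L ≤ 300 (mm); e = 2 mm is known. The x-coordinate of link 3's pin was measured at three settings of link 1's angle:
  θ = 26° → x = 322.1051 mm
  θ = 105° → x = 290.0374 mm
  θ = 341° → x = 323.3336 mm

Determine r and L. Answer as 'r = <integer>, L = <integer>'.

constraint per measurement: (x − r cos θ)² + (r sin θ − e)² = L²
subtracting the θ₁ and θ₂ equations cancels the r² and L² terms:
r = (x₁² − x₂²) / (2[(x₁cos θ₁ + e sin θ₁) − (x₂cos θ₂ + e sin θ₂)]) = 27.0000 → r = 27
L² = (x₁ − r cos θ₁)² + (r sin θ₁ − e)² = 88804.0195 → L = 298.0000 → L = 298
check at θ₃=341°: x = 323.3336 (printed 323.3336) ✓

r = 27, L = 298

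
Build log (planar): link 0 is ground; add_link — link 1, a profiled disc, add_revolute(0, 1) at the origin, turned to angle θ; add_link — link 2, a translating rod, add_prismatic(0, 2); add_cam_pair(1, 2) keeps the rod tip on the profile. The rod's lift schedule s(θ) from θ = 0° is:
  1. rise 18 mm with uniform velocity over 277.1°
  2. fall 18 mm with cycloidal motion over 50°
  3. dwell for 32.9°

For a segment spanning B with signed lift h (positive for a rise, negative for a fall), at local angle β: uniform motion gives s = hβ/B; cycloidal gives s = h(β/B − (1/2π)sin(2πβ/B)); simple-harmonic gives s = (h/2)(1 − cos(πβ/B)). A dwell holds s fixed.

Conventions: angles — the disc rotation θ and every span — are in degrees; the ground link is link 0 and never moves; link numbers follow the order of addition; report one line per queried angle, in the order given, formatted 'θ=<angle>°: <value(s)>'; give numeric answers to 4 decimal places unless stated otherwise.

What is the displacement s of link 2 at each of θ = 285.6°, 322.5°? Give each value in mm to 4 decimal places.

seg 1 [0°–277.1°] uniform, h=18: full span → s += 18 → s = 18.0000
seg 2 [277.1°–327.1°] cycloidal, h=-18: θ=285.6° here. β=8.5, B=50. -18·(0.1700 − sin(2π·0.1700)/(2π)) = -0.5496 → s = 17.4504
seg 2 [277.1°–327.1°] cycloidal, h=-18: θ=322.5° here. β=45.4, B=50. -18·(0.9080 − sin(2π·0.9080)/(2π)) = -17.9093 → s = 0.0907

θ=285.6°: 17.4504
θ=322.5°: 0.0907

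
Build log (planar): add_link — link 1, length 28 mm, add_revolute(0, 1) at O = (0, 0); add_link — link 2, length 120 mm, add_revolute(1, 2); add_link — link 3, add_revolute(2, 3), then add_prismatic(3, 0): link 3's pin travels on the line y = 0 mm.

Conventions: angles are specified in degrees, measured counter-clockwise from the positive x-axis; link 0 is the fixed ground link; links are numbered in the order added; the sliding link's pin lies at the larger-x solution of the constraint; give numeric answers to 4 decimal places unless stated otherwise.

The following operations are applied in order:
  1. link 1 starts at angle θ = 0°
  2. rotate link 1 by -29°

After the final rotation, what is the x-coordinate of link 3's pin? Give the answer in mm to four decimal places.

geometry: r = 28 mm, L = 120 mm, e = 0 mm; θ starts at 0°
rotate link 1 by -29°: θ ← 0° -29° = -29°
crank pin P = (r cos θ, r sin θ) = (24.489352, -13.574669)
h = r sin θ − e = -13.574669 − 0 = -13.574669
x = r cos θ + √(L² − h²) = 24.489352 + 119.229729 = 143.719081

143.7191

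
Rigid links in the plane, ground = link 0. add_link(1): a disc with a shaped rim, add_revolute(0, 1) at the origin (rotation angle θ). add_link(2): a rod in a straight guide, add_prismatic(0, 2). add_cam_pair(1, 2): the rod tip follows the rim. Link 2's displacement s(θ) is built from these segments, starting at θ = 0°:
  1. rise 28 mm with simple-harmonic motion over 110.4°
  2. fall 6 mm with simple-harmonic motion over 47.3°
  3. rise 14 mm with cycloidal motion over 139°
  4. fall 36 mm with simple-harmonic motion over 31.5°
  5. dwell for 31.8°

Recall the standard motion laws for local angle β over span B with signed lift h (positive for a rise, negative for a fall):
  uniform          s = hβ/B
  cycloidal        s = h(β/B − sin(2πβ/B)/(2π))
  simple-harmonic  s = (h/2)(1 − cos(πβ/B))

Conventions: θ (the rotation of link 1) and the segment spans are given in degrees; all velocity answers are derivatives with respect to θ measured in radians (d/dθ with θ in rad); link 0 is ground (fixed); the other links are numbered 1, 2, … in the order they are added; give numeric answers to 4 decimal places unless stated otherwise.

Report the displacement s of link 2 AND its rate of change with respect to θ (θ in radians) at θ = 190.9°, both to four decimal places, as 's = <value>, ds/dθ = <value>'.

segment 1 (0° to 110.4°, simple-harmonic, h = 28) is passed completely: s = 0.0000 + (28) = 28.0000
segment 2 (110.4° to 157.7°, simple-harmonic, h = -6) is passed completely: s = 28.0000 + (-6) = 22.0000
θ = 190.9° falls in segment 3 (157.7° to 296.7°, cycloidal, h = 14): β = 190.9 − 157.7 = 33.2°, B = 139°; Δs = 14·(0.2388 − sin(2π·0.2388)/(2π)) = 1.1212; s = 22.0000 + 1.1212 = 23.1212
velocity in seg [157.7°–296.7°] (cycloidal), θ in radians: β = 33.2° = 0.5794 rad, B = 139° = 2.4260 rad; ds/dθ = (h/B)(1 − cos(2πβ/B)) = (14/2.4260)(1 − cos(2π·0.2388)) = 5.366802 mm/rad

s = 23.1212, ds/dθ = 5.3668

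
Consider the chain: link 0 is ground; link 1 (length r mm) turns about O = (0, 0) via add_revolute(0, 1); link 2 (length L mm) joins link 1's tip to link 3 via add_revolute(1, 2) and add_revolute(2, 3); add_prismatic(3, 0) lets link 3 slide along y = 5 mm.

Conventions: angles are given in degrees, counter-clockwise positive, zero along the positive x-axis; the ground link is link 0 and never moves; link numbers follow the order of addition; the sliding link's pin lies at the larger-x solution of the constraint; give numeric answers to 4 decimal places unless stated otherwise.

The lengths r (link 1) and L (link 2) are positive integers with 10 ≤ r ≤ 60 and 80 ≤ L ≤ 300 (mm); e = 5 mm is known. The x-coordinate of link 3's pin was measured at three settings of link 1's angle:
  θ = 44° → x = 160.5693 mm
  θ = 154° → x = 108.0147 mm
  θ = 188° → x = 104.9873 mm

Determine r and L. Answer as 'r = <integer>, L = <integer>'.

constraint per measurement: (x − r cos θ)² + (r sin θ − e)² = L²
subtracting the θ₁ and θ₂ equations cancels the r² and L² terms:
r = (x₁² − x₂²) / (2[(x₁cos θ₁ + e sin θ₁) − (x₂cos θ₂ + e sin θ₂)]) = 33.0000 → r = 33
L² = (x₁ − r cos θ₁)² + (r sin θ₁ − e)² = 19044.0062 → L = 138.0000 → L = 138
check at θ₃=188°: x = 104.9873 (printed 104.9873) ✓

r = 33, L = 138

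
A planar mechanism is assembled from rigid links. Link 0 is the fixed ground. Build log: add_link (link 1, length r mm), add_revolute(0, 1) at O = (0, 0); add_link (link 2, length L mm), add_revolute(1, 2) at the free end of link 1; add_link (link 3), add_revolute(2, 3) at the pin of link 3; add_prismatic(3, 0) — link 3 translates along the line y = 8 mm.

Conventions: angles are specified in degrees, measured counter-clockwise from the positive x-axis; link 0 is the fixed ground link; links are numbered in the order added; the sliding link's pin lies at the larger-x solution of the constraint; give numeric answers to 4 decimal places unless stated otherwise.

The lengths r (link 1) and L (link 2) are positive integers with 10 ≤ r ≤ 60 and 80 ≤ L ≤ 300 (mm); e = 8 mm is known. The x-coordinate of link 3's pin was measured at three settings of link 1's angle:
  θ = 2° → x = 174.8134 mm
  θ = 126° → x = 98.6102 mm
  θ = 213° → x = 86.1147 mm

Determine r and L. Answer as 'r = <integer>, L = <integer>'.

constraint per measurement: (x − r cos θ)² + (r sin θ − e)² = L²
subtracting the θ₁ and θ₂ equations cancels the r² and L² terms:
r = (x₁² − x₂²) / (2[(x₁cos θ₁ + e sin θ₁) − (x₂cos θ₂ + e sin θ₂)]) = 46.0000 → r = 46
L² = (x₁ − r cos θ₁)² + (r sin θ₁ − e)² = 16641.0032 → L = 129.0000 → L = 129
check at θ₃=213°: x = 86.1147 (printed 86.1147) ✓

r = 46, L = 129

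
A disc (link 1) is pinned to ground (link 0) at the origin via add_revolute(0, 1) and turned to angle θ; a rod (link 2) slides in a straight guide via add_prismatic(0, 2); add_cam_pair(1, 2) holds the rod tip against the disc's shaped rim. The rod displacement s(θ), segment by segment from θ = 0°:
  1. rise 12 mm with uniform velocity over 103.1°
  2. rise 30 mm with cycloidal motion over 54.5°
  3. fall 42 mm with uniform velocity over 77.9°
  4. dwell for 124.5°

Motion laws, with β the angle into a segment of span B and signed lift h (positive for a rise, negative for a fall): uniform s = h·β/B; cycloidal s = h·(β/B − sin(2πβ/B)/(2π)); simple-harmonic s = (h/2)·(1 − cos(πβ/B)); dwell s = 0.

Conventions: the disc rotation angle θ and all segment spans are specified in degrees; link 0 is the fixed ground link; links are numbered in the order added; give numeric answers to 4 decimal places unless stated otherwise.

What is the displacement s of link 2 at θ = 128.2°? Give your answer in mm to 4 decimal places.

segment 1 (0° to 103.1°, uniform, h = 12) is passed completely: s = 0.0000 + (12) = 12.0000
θ = 128.2° falls in segment 2 (103.1° to 157.6°, cycloidal, h = 30): β = 128.2 − 103.1 = 25.1°, B = 54.5°; Δs = 30·(0.4606 − sin(2π·0.4606)/(2π)) = 12.6451; s = 12.0000 + 12.6451 = 24.6451

24.6451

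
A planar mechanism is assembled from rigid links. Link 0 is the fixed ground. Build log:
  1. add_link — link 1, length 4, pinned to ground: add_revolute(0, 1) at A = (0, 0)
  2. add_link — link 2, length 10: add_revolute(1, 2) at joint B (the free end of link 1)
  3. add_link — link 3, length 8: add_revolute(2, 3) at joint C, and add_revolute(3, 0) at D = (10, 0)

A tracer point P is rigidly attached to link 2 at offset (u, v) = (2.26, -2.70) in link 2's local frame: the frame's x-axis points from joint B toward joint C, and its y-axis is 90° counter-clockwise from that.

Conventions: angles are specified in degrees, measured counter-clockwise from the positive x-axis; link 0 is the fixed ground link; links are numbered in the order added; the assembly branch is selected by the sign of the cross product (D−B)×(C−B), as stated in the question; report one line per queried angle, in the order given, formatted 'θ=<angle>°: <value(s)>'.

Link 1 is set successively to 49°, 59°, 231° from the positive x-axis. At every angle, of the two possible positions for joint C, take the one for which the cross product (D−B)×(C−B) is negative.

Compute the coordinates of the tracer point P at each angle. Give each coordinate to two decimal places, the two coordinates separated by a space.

A=(0,0), D=(10.00,0)
θ=49°: B = A + 4.00·(cos49°, sin49°) = (2.6242, 3.0188)
θ=49°: |BD| = 7.9696
θ=49°: circle(B,10.00) ∩ circle(D,8.00): a=6.2434, h=7.8115
θ=49°:   candidates: C₊=(11.3613,7.8833) cross=62.255; C₋=(5.4434,-6.5755) cross=-62.255
θ=49°:   branch - wants cross < 0 → take C=(5.4434,-6.5755) (cross=-62.255)
θ=49°: ex = (C−B)/|BC| = (0.2819,-0.9594); ey = (0.9594,0.2819)
θ=49°: P = B + 2.26·ex + -2.70·ey = (0.6709,0.0893)
θ=59°: B = A + 4.00·(cos59°, sin59°) = (2.0602, 3.4287)
θ=59°: |BD| = 8.6485
θ=59°: circle(B,10.00) ∩ circle(D,8.00): a=6.4055, h=7.6791
θ=59°:   candidates: C₊=(10.9852,7.9391) cross=66.413; C₋=(4.8965,-6.1607) cross=-66.413
θ=59°:   branch - wants cross < 0 → take C=(4.8965,-6.1607) (cross=-66.413)
θ=59°: ex = (C−B)/|BC| = (0.2836,-0.9589); ey = (0.9589,0.2836)
θ=59°: P = B + 2.26·ex + -2.70·ey = (0.1120,0.4957)
θ=231°: B = A + 4.00·(cos231°, sin231°) = (-2.5173, -3.1086)
θ=231°: |BD| = 12.8975
θ=231°: circle(B,10.00) ∩ circle(D,8.00): a=7.8444, h=6.2021
θ=231°:   candidates: C₊=(3.6010,4.8013) cross=79.991; C₋=(6.5907,-7.2372) cross=-79.991
θ=231°:   branch - wants cross < 0 → take C=(6.5907,-7.2372) (cross=-79.991)
θ=231°: ex = (C−B)/|BC| = (0.9108,-0.4129); ey = (0.4129,0.9108)
θ=231°: P = B + 2.26·ex + -2.70·ey = (-1.5736,-6.5008)

θ=49°: 0.67 0.09
θ=59°: 0.11 0.50
θ=231°: -1.57 -6.50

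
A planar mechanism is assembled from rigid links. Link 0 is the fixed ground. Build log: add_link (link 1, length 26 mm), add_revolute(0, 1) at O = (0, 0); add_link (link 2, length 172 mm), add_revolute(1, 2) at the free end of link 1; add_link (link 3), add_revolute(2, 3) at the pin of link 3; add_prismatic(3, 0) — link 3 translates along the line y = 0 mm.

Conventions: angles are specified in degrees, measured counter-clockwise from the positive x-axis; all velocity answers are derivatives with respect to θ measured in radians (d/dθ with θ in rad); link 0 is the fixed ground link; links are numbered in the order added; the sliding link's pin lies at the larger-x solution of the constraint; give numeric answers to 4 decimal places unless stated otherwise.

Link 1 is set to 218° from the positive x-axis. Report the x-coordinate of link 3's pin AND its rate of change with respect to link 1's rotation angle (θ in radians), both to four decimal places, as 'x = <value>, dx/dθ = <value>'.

geometry: r = 26 mm, L = 172 mm, e = 0 mm
crank pin P = (r cos θ, r sin θ) = (-20.488280, -16.007198)
h = r sin θ − e = -16.007198 − 0 = -16.007198
x = r cos θ + √(L² − h²) = -20.488280 + 171.253524 = 150.765245
dx/dθ = −r sin θ − h·r cos θ/√(L² − h²) (θ in radians; h = -16.007198) = 14.092143

x = 150.7652, dx/dθ = 14.0921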